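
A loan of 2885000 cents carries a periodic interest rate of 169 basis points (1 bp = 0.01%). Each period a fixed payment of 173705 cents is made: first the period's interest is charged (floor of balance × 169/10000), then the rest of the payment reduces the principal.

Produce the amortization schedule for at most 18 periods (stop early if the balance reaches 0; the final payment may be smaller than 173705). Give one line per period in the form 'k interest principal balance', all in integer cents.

1. interest=⌊2885000·169/10000⌋=48756; principal=173705-48756=124949; balance=2885000-124949=2760051
2. interest=⌊2760051·169/10000⌋=46644; principal=173705-46644=127061; balance=2760051-127061=2632990
3. interest=⌊2632990·169/10000⌋=44497; principal=173705-44497=129208; balance=2632990-129208=2503782
4. interest=⌊2503782·169/10000⌋=42313; principal=173705-42313=131392; balance=2503782-131392=2372390
5. interest=⌊2372390·169/10000⌋=40093; principal=173705-40093=133612; balance=2372390-133612=2238778
6. interest=⌊2238778·169/10000⌋=37835; principal=173705-37835=135870; balance=2238778-135870=2102908
7. interest=⌊2102908·169/10000⌋=35539; principal=173705-35539=138166; balance=2102908-138166=1964742
8. interest=⌊1964742·169/10000⌋=33204; principal=173705-33204=140501; balance=1964742-140501=1824241
9. interest=⌊1824241·169/10000⌋=30829; principal=173705-30829=142876; balance=1824241-142876=1681365
10. interest=⌊1681365·169/10000⌋=28415; principal=173705-28415=145290; balance=1681365-145290=1536075
11. interest=⌊1536075·169/10000⌋=25959; principal=173705-25959=147746; balance=1536075-147746=1388329
12. interest=⌊1388329·169/10000⌋=23462; principal=173705-23462=150243; balance=1388329-150243=1238086
13. interest=⌊1238086·169/10000⌋=20923; principal=173705-20923=152782; balance=1238086-152782=1085304
14. interest=⌊1085304·169/10000⌋=18341; principal=173705-18341=155364; balance=1085304-155364=929940
15. interest=⌊929940·169/10000⌋=15715; principal=173705-15715=157990; balance=929940-157990=771950
16. interest=⌊771950·169/10000⌋=13045; principal=173705-13045=160660; balance=771950-160660=611290
17. interest=⌊611290·169/10000⌋=10330; principal=173705-10330=163375; balance=611290-163375=447915
18. interest=⌊447915·169/10000⌋=7569; principal=173705-7569=166136; balance=447915-166136=281779

1 48756 124949 2760051
2 46644 127061 2632990
3 44497 129208 2503782
4 42313 131392 2372390
5 40093 133612 2238778
6 37835 135870 2102908
7 35539 138166 1964742
8 33204 140501 1824241
9 30829 142876 1681365
10 28415 145290 1536075
11 25959 147746 1388329
12 23462 150243 1238086
13 20923 152782 1085304
14 18341 155364 929940
15 15715 157990 771950
16 13045 160660 611290
17 10330 163375 447915
18 7569 166136 281779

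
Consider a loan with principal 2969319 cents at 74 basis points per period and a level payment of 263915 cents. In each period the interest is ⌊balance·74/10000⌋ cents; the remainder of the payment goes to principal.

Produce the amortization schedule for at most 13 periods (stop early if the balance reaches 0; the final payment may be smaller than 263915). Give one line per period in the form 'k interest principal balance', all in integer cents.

1. interest=⌊2969319·74/10000⌋=21972; principal=263915-21972=241943; balance=2969319-241943=2727376
2. interest=⌊2727376·74/10000⌋=20182; principal=263915-20182=243733; balance=2727376-243733=2483643
3. interest=⌊2483643·74/10000⌋=18378; principal=263915-18378=245537; balance=2483643-245537=2238106
4. interest=⌊2238106·74/10000⌋=16561; principal=263915-16561=247354; balance=2238106-247354=1990752
5. interest=⌊1990752·74/10000⌋=14731; principal=263915-14731=249184; balance=1990752-249184=1741568
6. interest=⌊1741568·74/10000⌋=12887; principal=263915-12887=251028; balance=1741568-251028=1490540
7. interest=⌊1490540·74/10000⌋=11029; principal=263915-11029=252886; balance=1490540-252886=1237654
8. interest=⌊1237654·74/10000⌋=9158; principal=263915-9158=254757; balance=1237654-254757=982897
9. interest=⌊982897·74/10000⌋=7273; principal=263915-7273=256642; balance=982897-256642=726255
10. interest=⌊726255·74/10000⌋=5374; principal=263915-5374=258541; balance=726255-258541=467714
11. interest=⌊467714·74/10000⌋=3461; principal=263915-3461=260454; balance=467714-260454=207260
12. interest=⌊207260·74/10000⌋=1533; principal=min(263915-1533,207260)=207260; balance=207260-207260=0

1 21972 241943 2727376
2 20182 243733 2483643
3 18378 245537 2238106
4 16561 247354 1990752
5 14731 249184 1741568
6 12887 251028 1490540
7 11029 252886 1237654
8 9158 254757 982897
9 7273 256642 726255
10 5374 258541 467714
11 3461 260454 207260
12 1533 207260 0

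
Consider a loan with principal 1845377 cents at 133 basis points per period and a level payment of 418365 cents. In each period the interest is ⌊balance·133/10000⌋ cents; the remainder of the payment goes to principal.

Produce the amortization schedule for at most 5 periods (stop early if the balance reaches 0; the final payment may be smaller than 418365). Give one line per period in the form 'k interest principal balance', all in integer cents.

1 24543 393822 1451555
2 19305 399060 1052495
3 13998 404367 648128
4 8620 409745 238383
5 3170 238383 0

1. interest=⌊1845377·133/10000⌋=24543; principal=418365-24543=393822; balance=1845377-393822=1451555
2. interest=⌊1451555·133/10000⌋=19305; principal=418365-19305=399060; balance=1451555-399060=1052495
3. interest=⌊1052495·133/10000⌋=13998; principal=418365-13998=404367; balance=1052495-404367=648128
4. interest=⌊648128·133/10000⌋=8620; principal=418365-8620=409745; balance=648128-409745=238383
5. interest=⌊238383·133/10000⌋=3170; principal=min(418365-3170,238383)=238383; balance=238383-238383=0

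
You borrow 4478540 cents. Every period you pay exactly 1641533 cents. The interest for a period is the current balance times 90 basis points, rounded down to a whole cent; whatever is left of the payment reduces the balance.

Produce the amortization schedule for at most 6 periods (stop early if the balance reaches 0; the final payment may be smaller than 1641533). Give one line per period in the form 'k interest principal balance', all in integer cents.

1. interest=⌊4478540·90/10000⌋=40306; principal=1641533-40306=1601227; balance=4478540-1601227=2877313
2. interest=⌊2877313·90/10000⌋=25895; principal=1641533-25895=1615638; balance=2877313-1615638=1261675
3. interest=⌊1261675·90/10000⌋=11355; principal=min(1641533-11355,1261675)=1261675; balance=1261675-1261675=0

1 40306 1601227 2877313
2 25895 1615638 1261675
3 11355 1261675 0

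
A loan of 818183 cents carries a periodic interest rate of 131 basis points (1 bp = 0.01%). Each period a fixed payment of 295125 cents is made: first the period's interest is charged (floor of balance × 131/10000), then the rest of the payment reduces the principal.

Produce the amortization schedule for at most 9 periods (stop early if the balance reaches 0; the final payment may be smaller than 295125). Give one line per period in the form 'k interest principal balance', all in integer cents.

1 10718 284407 533776
2 6992 288133 245643
3 3217 245643 0

1. interest=⌊818183·131/10000⌋=10718; principal=295125-10718=284407; balance=818183-284407=533776
2. interest=⌊533776·131/10000⌋=6992; principal=295125-6992=288133; balance=533776-288133=245643
3. interest=⌊245643·131/10000⌋=3217; principal=min(295125-3217,245643)=245643; balance=245643-245643=0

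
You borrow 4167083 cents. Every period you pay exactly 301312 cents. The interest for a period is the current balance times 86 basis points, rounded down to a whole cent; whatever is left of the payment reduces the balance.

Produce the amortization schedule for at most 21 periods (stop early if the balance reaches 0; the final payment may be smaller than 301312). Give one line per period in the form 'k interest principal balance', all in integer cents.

1. interest=⌊4167083·86/10000⌋=35836; principal=301312-35836=265476; balance=4167083-265476=3901607
2. interest=⌊3901607·86/10000⌋=33553; principal=301312-33553=267759; balance=3901607-267759=3633848
3. interest=⌊3633848·86/10000⌋=31251; principal=301312-31251=270061; balance=3633848-270061=3363787
4. interest=⌊3363787·86/10000⌋=28928; principal=301312-28928=272384; balance=3363787-272384=3091403
5. interest=⌊3091403·86/10000⌋=26586; principal=301312-26586=274726; balance=3091403-274726=2816677
6. interest=⌊2816677·86/10000⌋=24223; principal=301312-24223=277089; balance=2816677-277089=2539588
7. interest=⌊2539588·86/10000⌋=21840; principal=301312-21840=279472; balance=2539588-279472=2260116
8. interest=⌊2260116·86/10000⌋=19436; principal=301312-19436=281876; balance=2260116-281876=1978240
9. interest=⌊1978240·86/10000⌋=17012; principal=301312-17012=284300; balance=1978240-284300=1693940
10. interest=⌊1693940·86/10000⌋=14567; principal=301312-14567=286745; balance=1693940-286745=1407195
11. interest=⌊1407195·86/10000⌋=12101; principal=301312-12101=289211; balance=1407195-289211=1117984
12. interest=⌊1117984·86/10000⌋=9614; principal=301312-9614=291698; balance=1117984-291698=826286
13. interest=⌊826286·86/10000⌋=7106; principal=301312-7106=294206; balance=826286-294206=532080
14. interest=⌊532080·86/10000⌋=4575; principal=301312-4575=296737; balance=532080-296737=235343
15. interest=⌊235343·86/10000⌋=2023; principal=min(301312-2023,235343)=235343; balance=235343-235343=0

1 35836 265476 3901607
2 33553 267759 3633848
3 31251 270061 3363787
4 28928 272384 3091403
5 26586 274726 2816677
6 24223 277089 2539588
7 21840 279472 2260116
8 19436 281876 1978240
9 17012 284300 1693940
10 14567 286745 1407195
11 12101 289211 1117984
12 9614 291698 826286
13 7106 294206 532080
14 4575 296737 235343
15 2023 235343 0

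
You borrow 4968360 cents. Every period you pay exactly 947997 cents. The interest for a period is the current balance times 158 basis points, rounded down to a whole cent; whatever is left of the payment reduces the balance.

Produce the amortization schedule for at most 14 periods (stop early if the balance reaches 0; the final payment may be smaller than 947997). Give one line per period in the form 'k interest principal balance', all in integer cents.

1. interest=⌊4968360·158/10000⌋=78500; principal=947997-78500=869497; balance=4968360-869497=4098863
2. interest=⌊4098863·158/10000⌋=64762; principal=947997-64762=883235; balance=4098863-883235=3215628
3. interest=⌊3215628·158/10000⌋=50806; principal=947997-50806=897191; balance=3215628-897191=2318437
4. interest=⌊2318437·158/10000⌋=36631; principal=947997-36631=911366; balance=2318437-911366=1407071
5. interest=⌊1407071·158/10000⌋=22231; principal=947997-22231=925766; balance=1407071-925766=481305
6. interest=⌊481305·158/10000⌋=7604; principal=min(947997-7604,481305)=481305; balance=481305-481305=0

1 78500 869497 4098863
2 64762 883235 3215628
3 50806 897191 2318437
4 36631 911366 1407071
5 22231 925766 481305
6 7604 481305 0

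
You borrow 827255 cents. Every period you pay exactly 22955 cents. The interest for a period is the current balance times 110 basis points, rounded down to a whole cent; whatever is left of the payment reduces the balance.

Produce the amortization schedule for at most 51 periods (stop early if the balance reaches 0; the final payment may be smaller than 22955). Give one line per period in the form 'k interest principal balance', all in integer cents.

1. interest=⌊827255·110/10000⌋=9099; principal=22955-9099=13856; balance=827255-13856=813399
2. interest=⌊813399·110/10000⌋=8947; principal=22955-8947=14008; balance=813399-14008=799391
3. interest=⌊799391·110/10000⌋=8793; principal=22955-8793=14162; balance=799391-14162=785229
4. interest=⌊785229·110/10000⌋=8637; principal=22955-8637=14318; balance=785229-14318=770911
5. interest=⌊770911·110/10000⌋=8480; principal=22955-8480=14475; balance=770911-14475=756436
6. interest=⌊756436·110/10000⌋=8320; principal=22955-8320=14635; balance=756436-14635=741801
7. interest=⌊741801·110/10000⌋=8159; principal=22955-8159=14796; balance=741801-14796=727005
8. interest=⌊727005·110/10000⌋=7997; principal=22955-7997=14958; balance=727005-14958=712047
9. interest=⌊712047·110/10000⌋=7832; principal=22955-7832=15123; balance=712047-15123=696924
10. interest=⌊696924·110/10000⌋=7666; principal=22955-7666=15289; balance=696924-15289=681635
11. interest=⌊681635·110/10000⌋=7497; principal=22955-7497=15458; balance=681635-15458=666177
12. interest=⌊666177·110/10000⌋=7327; principal=22955-7327=15628; balance=666177-15628=650549
13. interest=⌊650549·110/10000⌋=7156; principal=22955-7156=15799; balance=650549-15799=634750
14. interest=⌊634750·110/10000⌋=6982; principal=22955-6982=15973; balance=634750-15973=618777
15. interest=⌊618777·110/10000⌋=6806; principal=22955-6806=16149; balance=618777-16149=602628
16. interest=⌊602628·110/10000⌋=6628; principal=22955-6628=16327; balance=602628-16327=586301
17. interest=⌊586301·110/10000⌋=6449; principal=22955-6449=16506; balance=586301-16506=569795
18. interest=⌊569795·110/10000⌋=6267; principal=22955-6267=16688; balance=569795-16688=553107
19. interest=⌊553107·110/10000⌋=6084; principal=22955-6084=16871; balance=553107-16871=536236
20. interest=⌊536236·110/10000⌋=5898; principal=22955-5898=17057; balance=536236-17057=519179
21. interest=⌊519179·110/10000⌋=5710; principal=22955-5710=17245; balance=519179-17245=501934
22. interest=⌊501934·110/10000⌋=5521; principal=22955-5521=17434; balance=501934-17434=484500
23. interest=⌊484500·110/10000⌋=5329; principal=22955-5329=17626; balance=484500-17626=466874
24. interest=⌊466874·110/10000⌋=5135; principal=22955-5135=17820; balance=466874-17820=449054
25. interest=⌊449054·110/10000⌋=4939; principal=22955-4939=18016; balance=449054-18016=431038
26. interest=⌊431038·110/10000⌋=4741; principal=22955-4741=18214; balance=431038-18214=412824
27. interest=⌊412824·110/10000⌋=4541; principal=22955-4541=18414; balance=412824-18414=394410
28. interest=⌊394410·110/10000⌋=4338; principal=22955-4338=18617; balance=394410-18617=375793
29. interest=⌊375793·110/10000⌋=4133; principal=22955-4133=18822; balance=375793-18822=356971
30. interest=⌊356971·110/10000⌋=3926; principal=22955-3926=19029; balance=356971-19029=337942
31. interest=⌊337942·110/10000⌋=3717; principal=22955-3717=19238; balance=337942-19238=318704
32. interest=⌊318704·110/10000⌋=3505; principal=22955-3505=19450; balance=318704-19450=299254
33. interest=⌊299254·110/10000⌋=3291; principal=22955-3291=19664; balance=299254-19664=279590
34. interest=⌊279590·110/10000⌋=3075; principal=22955-3075=19880; balance=279590-19880=259710
35. interest=⌊259710·110/10000⌋=2856; principal=22955-2856=20099; balance=259710-20099=239611
36. interest=⌊239611·110/10000⌋=2635; principal=22955-2635=20320; balance=239611-20320=219291
37. interest=⌊219291·110/10000⌋=2412; principal=22955-2412=20543; balance=219291-20543=198748
38. interest=⌊198748·110/10000⌋=2186; principal=22955-2186=20769; balance=198748-20769=177979
39. interest=⌊177979·110/10000⌋=1957; principal=22955-1957=20998; balance=177979-20998=156981
40. interest=⌊156981·110/10000⌋=1726; principal=22955-1726=21229; balance=156981-21229=135752
41. interest=⌊135752·110/10000⌋=1493; principal=22955-1493=21462; balance=135752-21462=114290
42. interest=⌊114290·110/10000⌋=1257; principal=22955-1257=21698; balance=114290-21698=92592
43. interest=⌊92592·110/10000⌋=1018; principal=22955-1018=21937; balance=92592-21937=70655
44. interest=⌊70655·110/10000⌋=777; principal=22955-777=22178; balance=70655-22178=48477
45. interest=⌊48477·110/10000⌋=533; principal=22955-533=22422; balance=48477-22422=26055
46. interest=⌊26055·110/10000⌋=286; principal=22955-286=22669; balance=26055-22669=3386
47. interest=⌊3386·110/10000⌋=37; principal=min(22955-37,3386)=3386; balance=3386-3386=0

1 9099 13856 813399
2 8947 14008 799391
3 8793 14162 785229
4 8637 14318 770911
5 8480 14475 756436
6 8320 14635 741801
7 8159 14796 727005
8 7997 14958 712047
9 7832 15123 696924
10 7666 15289 681635
11 7497 15458 666177
12 7327 15628 650549
13 7156 15799 634750
14 6982 15973 618777
15 6806 16149 602628
16 6628 16327 586301
17 6449 16506 569795
18 6267 16688 553107
19 6084 16871 536236
20 5898 17057 519179
21 5710 17245 501934
22 5521 17434 484500
23 5329 17626 466874
24 5135 17820 449054
25 4939 18016 431038
26 4741 18214 412824
27 4541 18414 394410
28 4338 18617 375793
29 4133 18822 356971
30 3926 19029 337942
31 3717 19238 318704
32 3505 19450 299254
33 3291 19664 279590
34 3075 19880 259710
35 2856 20099 239611
36 2635 20320 219291
37 2412 20543 198748
38 2186 20769 177979
39 1957 20998 156981
40 1726 21229 135752
41 1493 21462 114290
42 1257 21698 92592
43 1018 21937 70655
44 777 22178 48477
45 533 22422 26055
46 286 22669 3386
47 37 3386 0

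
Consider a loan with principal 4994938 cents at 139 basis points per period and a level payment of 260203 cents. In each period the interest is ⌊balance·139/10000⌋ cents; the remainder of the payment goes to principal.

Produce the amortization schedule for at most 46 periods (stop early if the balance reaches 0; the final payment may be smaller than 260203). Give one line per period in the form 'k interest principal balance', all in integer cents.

1 69429 190774 4804164
2 66777 193426 4610738
3 64089 196114 4414624
4 61363 198840 4215784
5 58599 201604 4014180
6 55797 204406 3809774
7 52955 207248 3602526
8 50075 210128 3392398
9 47154 213049 3179349
10 44192 216011 2963338
11 41190 219013 2744325
12 38146 222057 2522268
13 35059 225144 2297124
14 31930 228273 2068851
15 28757 231446 1837405
16 25539 234664 1602741
17 22278 237925 1364816
18 18970 241233 1123583
19 15617 244586 878997
20 12218 247985 631012
21 8771 251432 379580
22 5276 254927 124653
23 1732 124653 0

1. interest=⌊4994938·139/10000⌋=69429; principal=260203-69429=190774; balance=4994938-190774=4804164
2. interest=⌊4804164·139/10000⌋=66777; principal=260203-66777=193426; balance=4804164-193426=4610738
3. interest=⌊4610738·139/10000⌋=64089; principal=260203-64089=196114; balance=4610738-196114=4414624
4. interest=⌊4414624·139/10000⌋=61363; principal=260203-61363=198840; balance=4414624-198840=4215784
5. interest=⌊4215784·139/10000⌋=58599; principal=260203-58599=201604; balance=4215784-201604=4014180
6. interest=⌊4014180·139/10000⌋=55797; principal=260203-55797=204406; balance=4014180-204406=3809774
7. interest=⌊3809774·139/10000⌋=52955; principal=260203-52955=207248; balance=3809774-207248=3602526
8. interest=⌊3602526·139/10000⌋=50075; principal=260203-50075=210128; balance=3602526-210128=3392398
9. interest=⌊3392398·139/10000⌋=47154; principal=260203-47154=213049; balance=3392398-213049=3179349
10. interest=⌊3179349·139/10000⌋=44192; principal=260203-44192=216011; balance=3179349-216011=2963338
11. interest=⌊2963338·139/10000⌋=41190; principal=260203-41190=219013; balance=2963338-219013=2744325
12. interest=⌊2744325·139/10000⌋=38146; principal=260203-38146=222057; balance=2744325-222057=2522268
13. interest=⌊2522268·139/10000⌋=35059; principal=260203-35059=225144; balance=2522268-225144=2297124
14. interest=⌊2297124·139/10000⌋=31930; principal=260203-31930=228273; balance=2297124-228273=2068851
15. interest=⌊2068851·139/10000⌋=28757; principal=260203-28757=231446; balance=2068851-231446=1837405
16. interest=⌊1837405·139/10000⌋=25539; principal=260203-25539=234664; balance=1837405-234664=1602741
17. interest=⌊1602741·139/10000⌋=22278; principal=260203-22278=237925; balance=1602741-237925=1364816
18. interest=⌊1364816·139/10000⌋=18970; principal=260203-18970=241233; balance=1364816-241233=1123583
19. interest=⌊1123583·139/10000⌋=15617; principal=260203-15617=244586; balance=1123583-244586=878997
20. interest=⌊878997·139/10000⌋=12218; principal=260203-12218=247985; balance=878997-247985=631012
21. interest=⌊631012·139/10000⌋=8771; principal=260203-8771=251432; balance=631012-251432=379580
22. interest=⌊379580·139/10000⌋=5276; principal=260203-5276=254927; balance=379580-254927=124653
23. interest=⌊124653·139/10000⌋=1732; principal=min(260203-1732,124653)=124653; balance=124653-124653=0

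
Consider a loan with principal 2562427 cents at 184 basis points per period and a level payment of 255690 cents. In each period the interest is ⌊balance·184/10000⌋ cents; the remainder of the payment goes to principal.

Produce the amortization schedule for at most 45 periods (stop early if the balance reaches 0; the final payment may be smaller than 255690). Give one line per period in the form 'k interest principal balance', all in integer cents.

1 47148 208542 2353885
2 43311 212379 2141506
3 39403 216287 1925219
4 35424 220266 1704953
5 31371 224319 1480634
6 27243 228447 1252187
7 23040 232650 1019537
8 18759 236931 782606
9 14399 241291 541315
10 9960 245730 295585
11 5438 250252 45333
12 834 45333 0

1. interest=⌊2562427·184/10000⌋=47148; principal=255690-47148=208542; balance=2562427-208542=2353885
2. interest=⌊2353885·184/10000⌋=43311; principal=255690-43311=212379; balance=2353885-212379=2141506
3. interest=⌊2141506·184/10000⌋=39403; principal=255690-39403=216287; balance=2141506-216287=1925219
4. interest=⌊1925219·184/10000⌋=35424; principal=255690-35424=220266; balance=1925219-220266=1704953
5. interest=⌊1704953·184/10000⌋=31371; principal=255690-31371=224319; balance=1704953-224319=1480634
6. interest=⌊1480634·184/10000⌋=27243; principal=255690-27243=228447; balance=1480634-228447=1252187
7. interest=⌊1252187·184/10000⌋=23040; principal=255690-23040=232650; balance=1252187-232650=1019537
8. interest=⌊1019537·184/10000⌋=18759; principal=255690-18759=236931; balance=1019537-236931=782606
9. interest=⌊782606·184/10000⌋=14399; principal=255690-14399=241291; balance=782606-241291=541315
10. interest=⌊541315·184/10000⌋=9960; principal=255690-9960=245730; balance=541315-245730=295585
11. interest=⌊295585·184/10000⌋=5438; principal=255690-5438=250252; balance=295585-250252=45333
12. interest=⌊45333·184/10000⌋=834; principal=min(255690-834,45333)=45333; balance=45333-45333=0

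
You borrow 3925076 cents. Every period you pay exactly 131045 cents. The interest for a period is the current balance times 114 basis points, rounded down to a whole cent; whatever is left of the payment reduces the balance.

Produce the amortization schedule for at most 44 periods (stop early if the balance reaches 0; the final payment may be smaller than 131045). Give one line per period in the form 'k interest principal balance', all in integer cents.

1 44745 86300 3838776
2 43762 87283 3751493
3 42767 88278 3663215
4 41760 89285 3573930
5 40742 90303 3483627
6 39713 91332 3392295
7 38672 92373 3299922
8 37619 93426 3206496
9 36554 94491 3112005
10 35476 95569 3016436
11 34387 96658 2919778
12 33285 97760 2822018
13 32171 98874 2723144
14 31043 100002 2623142
15 29903 101142 2522000
16 28750 102295 2419705
17 27584 103461 2316244
18 26405 104640 2211604
19 25212 105833 2105771
20 24005 107040 1998731
21 22785 108260 1890471
22 21551 109494 1780977
23 20303 110742 1670235
24 19040 112005 1558230
25 17763 113282 1444948
26 16472 114573 1330375
27 15166 115879 1214496
28 13845 117200 1097296
29 12509 118536 978760
30 11157 119888 858872
31 9791 121254 737618
32 8408 122637 614981
33 7010 124035 490946
34 5596 125449 365497
35 4166 126879 238618
36 2720 128325 110293
37 1257 110293 0

1. interest=⌊3925076·114/10000⌋=44745; principal=131045-44745=86300; balance=3925076-86300=3838776
2. interest=⌊3838776·114/10000⌋=43762; principal=131045-43762=87283; balance=3838776-87283=3751493
3. interest=⌊3751493·114/10000⌋=42767; principal=131045-42767=88278; balance=3751493-88278=3663215
4. interest=⌊3663215·114/10000⌋=41760; principal=131045-41760=89285; balance=3663215-89285=3573930
5. interest=⌊3573930·114/10000⌋=40742; principal=131045-40742=90303; balance=3573930-90303=3483627
6. interest=⌊3483627·114/10000⌋=39713; principal=131045-39713=91332; balance=3483627-91332=3392295
7. interest=⌊3392295·114/10000⌋=38672; principal=131045-38672=92373; balance=3392295-92373=3299922
8. interest=⌊3299922·114/10000⌋=37619; principal=131045-37619=93426; balance=3299922-93426=3206496
9. interest=⌊3206496·114/10000⌋=36554; principal=131045-36554=94491; balance=3206496-94491=3112005
10. interest=⌊3112005·114/10000⌋=35476; principal=131045-35476=95569; balance=3112005-95569=3016436
11. interest=⌊3016436·114/10000⌋=34387; principal=131045-34387=96658; balance=3016436-96658=2919778
12. interest=⌊2919778·114/10000⌋=33285; principal=131045-33285=97760; balance=2919778-97760=2822018
13. interest=⌊2822018·114/10000⌋=32171; principal=131045-32171=98874; balance=2822018-98874=2723144
14. interest=⌊2723144·114/10000⌋=31043; principal=131045-31043=100002; balance=2723144-100002=2623142
15. interest=⌊2623142·114/10000⌋=29903; principal=131045-29903=101142; balance=2623142-101142=2522000
16. interest=⌊2522000·114/10000⌋=28750; principal=131045-28750=102295; balance=2522000-102295=2419705
17. interest=⌊2419705·114/10000⌋=27584; principal=131045-27584=103461; balance=2419705-103461=2316244
18. interest=⌊2316244·114/10000⌋=26405; principal=131045-26405=104640; balance=2316244-104640=2211604
19. interest=⌊2211604·114/10000⌋=25212; principal=131045-25212=105833; balance=2211604-105833=2105771
20. interest=⌊2105771·114/10000⌋=24005; principal=131045-24005=107040; balance=2105771-107040=1998731
21. interest=⌊1998731·114/10000⌋=22785; principal=131045-22785=108260; balance=1998731-108260=1890471
22. interest=⌊1890471·114/10000⌋=21551; principal=131045-21551=109494; balance=1890471-109494=1780977
23. interest=⌊1780977·114/10000⌋=20303; principal=131045-20303=110742; balance=1780977-110742=1670235
24. interest=⌊1670235·114/10000⌋=19040; principal=131045-19040=112005; balance=1670235-112005=1558230
25. interest=⌊1558230·114/10000⌋=17763; principal=131045-17763=113282; balance=1558230-113282=1444948
26. interest=⌊1444948·114/10000⌋=16472; principal=131045-16472=114573; balance=1444948-114573=1330375
27. interest=⌊1330375·114/10000⌋=15166; principal=131045-15166=115879; balance=1330375-115879=1214496
28. interest=⌊1214496·114/10000⌋=13845; principal=131045-13845=117200; balance=1214496-117200=1097296
29. interest=⌊1097296·114/10000⌋=12509; principal=131045-12509=118536; balance=1097296-118536=978760
30. interest=⌊978760·114/10000⌋=11157; principal=131045-11157=119888; balance=978760-119888=858872
31. interest=⌊858872·114/10000⌋=9791; principal=131045-9791=121254; balance=858872-121254=737618
32. interest=⌊737618·114/10000⌋=8408; principal=131045-8408=122637; balance=737618-122637=614981
33. interest=⌊614981·114/10000⌋=7010; principal=131045-7010=124035; balance=614981-124035=490946
34. interest=⌊490946·114/10000⌋=5596; principal=131045-5596=125449; balance=490946-125449=365497
35. interest=⌊365497·114/10000⌋=4166; principal=131045-4166=126879; balance=365497-126879=238618
36. interest=⌊238618·114/10000⌋=2720; principal=131045-2720=128325; balance=238618-128325=110293
37. interest=⌊110293·114/10000⌋=1257; principal=min(131045-1257,110293)=110293; balance=110293-110293=0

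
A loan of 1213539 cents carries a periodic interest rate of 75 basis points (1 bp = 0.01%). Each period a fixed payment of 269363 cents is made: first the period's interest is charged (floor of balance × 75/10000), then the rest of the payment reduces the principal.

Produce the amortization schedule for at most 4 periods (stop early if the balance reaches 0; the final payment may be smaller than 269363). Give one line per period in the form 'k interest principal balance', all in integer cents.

1 9101 260262 953277
2 7149 262214 691063
3 5182 264181 426882
4 3201 266162 160720

1. interest=⌊1213539·75/10000⌋=9101; principal=269363-9101=260262; balance=1213539-260262=953277
2. interest=⌊953277·75/10000⌋=7149; principal=269363-7149=262214; balance=953277-262214=691063
3. interest=⌊691063·75/10000⌋=5182; principal=269363-5182=264181; balance=691063-264181=426882
4. interest=⌊426882·75/10000⌋=3201; principal=269363-3201=266162; balance=426882-266162=160720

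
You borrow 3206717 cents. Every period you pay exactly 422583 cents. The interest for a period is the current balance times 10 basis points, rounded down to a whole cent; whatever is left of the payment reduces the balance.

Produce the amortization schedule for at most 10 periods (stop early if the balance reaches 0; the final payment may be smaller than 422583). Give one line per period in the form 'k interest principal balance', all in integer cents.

1 3206 419377 2787340
2 2787 419796 2367544
3 2367 420216 1947328
4 1947 420636 1526692
5 1526 421057 1105635
6 1105 421478 684157
7 684 421899 262258
8 262 262258 0

1. interest=⌊3206717·10/10000⌋=3206; principal=422583-3206=419377; balance=3206717-419377=2787340
2. interest=⌊2787340·10/10000⌋=2787; principal=422583-2787=419796; balance=2787340-419796=2367544
3. interest=⌊2367544·10/10000⌋=2367; principal=422583-2367=420216; balance=2367544-420216=1947328
4. interest=⌊1947328·10/10000⌋=1947; principal=422583-1947=420636; balance=1947328-420636=1526692
5. interest=⌊1526692·10/10000⌋=1526; principal=422583-1526=421057; balance=1526692-421057=1105635
6. interest=⌊1105635·10/10000⌋=1105; principal=422583-1105=421478; balance=1105635-421478=684157
7. interest=⌊684157·10/10000⌋=684; principal=422583-684=421899; balance=684157-421899=262258
8. interest=⌊262258·10/10000⌋=262; principal=min(422583-262,262258)=262258; balance=262258-262258=0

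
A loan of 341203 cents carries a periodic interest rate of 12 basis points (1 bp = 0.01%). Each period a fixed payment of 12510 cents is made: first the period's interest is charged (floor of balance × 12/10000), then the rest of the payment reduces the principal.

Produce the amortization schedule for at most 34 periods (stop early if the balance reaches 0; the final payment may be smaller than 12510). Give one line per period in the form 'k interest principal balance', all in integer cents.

1 409 12101 329102
2 394 12116 316986
3 380 12130 304856
4 365 12145 292711
5 351 12159 280552
6 336 12174 268378
7 322 12188 256190
8 307 12203 243987
9 292 12218 231769
10 278 12232 219537
11 263 12247 207290
12 248 12262 195028
13 234 12276 182752
14 219 12291 170461
15 204 12306 158155
16 189 12321 145834
17 175 12335 133499
18 160 12350 121149
19 145 12365 108784
20 130 12380 96404
21 115 12395 84009
22 100 12410 71599
23 85 12425 59174
24 71 12439 46735
25 56 12454 34281
26 41 12469 21812
27 26 12484 9328
28 11 9328 0

1. interest=⌊341203·12/10000⌋=409; principal=12510-409=12101; balance=341203-12101=329102
2. interest=⌊329102·12/10000⌋=394; principal=12510-394=12116; balance=329102-12116=316986
3. interest=⌊316986·12/10000⌋=380; principal=12510-380=12130; balance=316986-12130=304856
4. interest=⌊304856·12/10000⌋=365; principal=12510-365=12145; balance=304856-12145=292711
5. interest=⌊292711·12/10000⌋=351; principal=12510-351=12159; balance=292711-12159=280552
6. interest=⌊280552·12/10000⌋=336; principal=12510-336=12174; balance=280552-12174=268378
7. interest=⌊268378·12/10000⌋=322; principal=12510-322=12188; balance=268378-12188=256190
8. interest=⌊256190·12/10000⌋=307; principal=12510-307=12203; balance=256190-12203=243987
9. interest=⌊243987·12/10000⌋=292; principal=12510-292=12218; balance=243987-12218=231769
10. interest=⌊231769·12/10000⌋=278; principal=12510-278=12232; balance=231769-12232=219537
11. interest=⌊219537·12/10000⌋=263; principal=12510-263=12247; balance=219537-12247=207290
12. interest=⌊207290·12/10000⌋=248; principal=12510-248=12262; balance=207290-12262=195028
13. interest=⌊195028·12/10000⌋=234; principal=12510-234=12276; balance=195028-12276=182752
14. interest=⌊182752·12/10000⌋=219; principal=12510-219=12291; balance=182752-12291=170461
15. interest=⌊170461·12/10000⌋=204; principal=12510-204=12306; balance=170461-12306=158155
16. interest=⌊158155·12/10000⌋=189; principal=12510-189=12321; balance=158155-12321=145834
17. interest=⌊145834·12/10000⌋=175; principal=12510-175=12335; balance=145834-12335=133499
18. interest=⌊133499·12/10000⌋=160; principal=12510-160=12350; balance=133499-12350=121149
19. interest=⌊121149·12/10000⌋=145; principal=12510-145=12365; balance=121149-12365=108784
20. interest=⌊108784·12/10000⌋=130; principal=12510-130=12380; balance=108784-12380=96404
21. interest=⌊96404·12/10000⌋=115; principal=12510-115=12395; balance=96404-12395=84009
22. interest=⌊84009·12/10000⌋=100; principal=12510-100=12410; balance=84009-12410=71599
23. interest=⌊71599·12/10000⌋=85; principal=12510-85=12425; balance=71599-12425=59174
24. interest=⌊59174·12/10000⌋=71; principal=12510-71=12439; balance=59174-12439=46735
25. interest=⌊46735·12/10000⌋=56; principal=12510-56=12454; balance=46735-12454=34281
26. interest=⌊34281·12/10000⌋=41; principal=12510-41=12469; balance=34281-12469=21812
27. interest=⌊21812·12/10000⌋=26; principal=12510-26=12484; balance=21812-12484=9328
28. interest=⌊9328·12/10000⌋=11; principal=min(12510-11,9328)=9328; balance=9328-9328=0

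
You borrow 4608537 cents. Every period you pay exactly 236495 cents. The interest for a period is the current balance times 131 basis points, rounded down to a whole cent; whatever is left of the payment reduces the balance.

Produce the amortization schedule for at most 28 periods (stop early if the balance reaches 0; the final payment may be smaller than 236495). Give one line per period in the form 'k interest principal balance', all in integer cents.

1 60371 176124 4432413
2 58064 178431 4253982
3 55727 180768 4073214
4 53359 183136 3890078
5 50960 185535 3704543
6 48529 187966 3516577
7 46067 190428 3326149
8 43572 192923 3133226
9 41045 195450 2937776
10 38484 198011 2739765
11 35890 200605 2539160
12 33262 203233 2335927
13 30600 205895 2130032
14 27903 208592 1921440
15 25170 211325 1710115
16 22402 214093 1496022
17 19597 216898 1279124
18 16756 219739 1059385
19 13877 222618 836767
20 10961 225534 611233
21 8007 228488 382745
22 5013 231482 151263
23 1981 151263 0

1. interest=⌊4608537·131/10000⌋=60371; principal=236495-60371=176124; balance=4608537-176124=4432413
2. interest=⌊4432413·131/10000⌋=58064; principal=236495-58064=178431; balance=4432413-178431=4253982
3. interest=⌊4253982·131/10000⌋=55727; principal=236495-55727=180768; balance=4253982-180768=4073214
4. interest=⌊4073214·131/10000⌋=53359; principal=236495-53359=183136; balance=4073214-183136=3890078
5. interest=⌊3890078·131/10000⌋=50960; principal=236495-50960=185535; balance=3890078-185535=3704543
6. interest=⌊3704543·131/10000⌋=48529; principal=236495-48529=187966; balance=3704543-187966=3516577
7. interest=⌊3516577·131/10000⌋=46067; principal=236495-46067=190428; balance=3516577-190428=3326149
8. interest=⌊3326149·131/10000⌋=43572; principal=236495-43572=192923; balance=3326149-192923=3133226
9. interest=⌊3133226·131/10000⌋=41045; principal=236495-41045=195450; balance=3133226-195450=2937776
10. interest=⌊2937776·131/10000⌋=38484; principal=236495-38484=198011; balance=2937776-198011=2739765
11. interest=⌊2739765·131/10000⌋=35890; principal=236495-35890=200605; balance=2739765-200605=2539160
12. interest=⌊2539160·131/10000⌋=33262; principal=236495-33262=203233; balance=2539160-203233=2335927
13. interest=⌊2335927·131/10000⌋=30600; principal=236495-30600=205895; balance=2335927-205895=2130032
14. interest=⌊2130032·131/10000⌋=27903; principal=236495-27903=208592; balance=2130032-208592=1921440
15. interest=⌊1921440·131/10000⌋=25170; principal=236495-25170=211325; balance=1921440-211325=1710115
16. interest=⌊1710115·131/10000⌋=22402; principal=236495-22402=214093; balance=1710115-214093=1496022
17. interest=⌊1496022·131/10000⌋=19597; principal=236495-19597=216898; balance=1496022-216898=1279124
18. interest=⌊1279124·131/10000⌋=16756; principal=236495-16756=219739; balance=1279124-219739=1059385
19. interest=⌊1059385·131/10000⌋=13877; principal=236495-13877=222618; balance=1059385-222618=836767
20. interest=⌊836767·131/10000⌋=10961; principal=236495-10961=225534; balance=836767-225534=611233
21. interest=⌊611233·131/10000⌋=8007; principal=236495-8007=228488; balance=611233-228488=382745
22. interest=⌊382745·131/10000⌋=5013; principal=236495-5013=231482; balance=382745-231482=151263
23. interest=⌊151263·131/10000⌋=1981; principal=min(236495-1981,151263)=151263; balance=151263-151263=0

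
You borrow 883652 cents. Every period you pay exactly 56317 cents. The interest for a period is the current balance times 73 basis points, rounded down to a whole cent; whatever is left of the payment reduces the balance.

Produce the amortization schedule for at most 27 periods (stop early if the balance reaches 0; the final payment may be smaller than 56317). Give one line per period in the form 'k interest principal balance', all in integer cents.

1 6450 49867 833785
2 6086 50231 783554
3 5719 50598 732956
4 5350 50967 681989
5 4978 51339 630650
6 4603 51714 578936
7 4226 52091 526845
8 3845 52472 474373
9 3462 52855 421518
10 3077 53240 368278
11 2688 53629 314649
12 2296 54021 260628
13 1902 54415 206213
14 1505 54812 151401
15 1105 55212 96189
16 702 55615 40574
17 296 40574 0

1. interest=⌊883652·73/10000⌋=6450; principal=56317-6450=49867; balance=883652-49867=833785
2. interest=⌊833785·73/10000⌋=6086; principal=56317-6086=50231; balance=833785-50231=783554
3. interest=⌊783554·73/10000⌋=5719; principal=56317-5719=50598; balance=783554-50598=732956
4. interest=⌊732956·73/10000⌋=5350; principal=56317-5350=50967; balance=732956-50967=681989
5. interest=⌊681989·73/10000⌋=4978; principal=56317-4978=51339; balance=681989-51339=630650
6. interest=⌊630650·73/10000⌋=4603; principal=56317-4603=51714; balance=630650-51714=578936
7. interest=⌊578936·73/10000⌋=4226; principal=56317-4226=52091; balance=578936-52091=526845
8. interest=⌊526845·73/10000⌋=3845; principal=56317-3845=52472; balance=526845-52472=474373
9. interest=⌊474373·73/10000⌋=3462; principal=56317-3462=52855; balance=474373-52855=421518
10. interest=⌊421518·73/10000⌋=3077; principal=56317-3077=53240; balance=421518-53240=368278
11. interest=⌊368278·73/10000⌋=2688; principal=56317-2688=53629; balance=368278-53629=314649
12. interest=⌊314649·73/10000⌋=2296; principal=56317-2296=54021; balance=314649-54021=260628
13. interest=⌊260628·73/10000⌋=1902; principal=56317-1902=54415; balance=260628-54415=206213
14. interest=⌊206213·73/10000⌋=1505; principal=56317-1505=54812; balance=206213-54812=151401
15. interest=⌊151401·73/10000⌋=1105; principal=56317-1105=55212; balance=151401-55212=96189
16. interest=⌊96189·73/10000⌋=702; principal=56317-702=55615; balance=96189-55615=40574
17. interest=⌊40574·73/10000⌋=296; principal=min(56317-296,40574)=40574; balance=40574-40574=0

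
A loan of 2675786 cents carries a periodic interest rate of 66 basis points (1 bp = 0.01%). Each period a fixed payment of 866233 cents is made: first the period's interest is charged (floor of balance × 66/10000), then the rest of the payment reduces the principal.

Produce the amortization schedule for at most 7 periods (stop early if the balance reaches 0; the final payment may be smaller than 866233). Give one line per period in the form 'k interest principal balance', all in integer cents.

1 17660 848573 1827213
2 12059 854174 973039
3 6422 859811 113228
4 747 113228 0

1. interest=⌊2675786·66/10000⌋=17660; principal=866233-17660=848573; balance=2675786-848573=1827213
2. interest=⌊1827213·66/10000⌋=12059; principal=866233-12059=854174; balance=1827213-854174=973039
3. interest=⌊973039·66/10000⌋=6422; principal=866233-6422=859811; balance=973039-859811=113228
4. interest=⌊113228·66/10000⌋=747; principal=min(866233-747,113228)=113228; balance=113228-113228=0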